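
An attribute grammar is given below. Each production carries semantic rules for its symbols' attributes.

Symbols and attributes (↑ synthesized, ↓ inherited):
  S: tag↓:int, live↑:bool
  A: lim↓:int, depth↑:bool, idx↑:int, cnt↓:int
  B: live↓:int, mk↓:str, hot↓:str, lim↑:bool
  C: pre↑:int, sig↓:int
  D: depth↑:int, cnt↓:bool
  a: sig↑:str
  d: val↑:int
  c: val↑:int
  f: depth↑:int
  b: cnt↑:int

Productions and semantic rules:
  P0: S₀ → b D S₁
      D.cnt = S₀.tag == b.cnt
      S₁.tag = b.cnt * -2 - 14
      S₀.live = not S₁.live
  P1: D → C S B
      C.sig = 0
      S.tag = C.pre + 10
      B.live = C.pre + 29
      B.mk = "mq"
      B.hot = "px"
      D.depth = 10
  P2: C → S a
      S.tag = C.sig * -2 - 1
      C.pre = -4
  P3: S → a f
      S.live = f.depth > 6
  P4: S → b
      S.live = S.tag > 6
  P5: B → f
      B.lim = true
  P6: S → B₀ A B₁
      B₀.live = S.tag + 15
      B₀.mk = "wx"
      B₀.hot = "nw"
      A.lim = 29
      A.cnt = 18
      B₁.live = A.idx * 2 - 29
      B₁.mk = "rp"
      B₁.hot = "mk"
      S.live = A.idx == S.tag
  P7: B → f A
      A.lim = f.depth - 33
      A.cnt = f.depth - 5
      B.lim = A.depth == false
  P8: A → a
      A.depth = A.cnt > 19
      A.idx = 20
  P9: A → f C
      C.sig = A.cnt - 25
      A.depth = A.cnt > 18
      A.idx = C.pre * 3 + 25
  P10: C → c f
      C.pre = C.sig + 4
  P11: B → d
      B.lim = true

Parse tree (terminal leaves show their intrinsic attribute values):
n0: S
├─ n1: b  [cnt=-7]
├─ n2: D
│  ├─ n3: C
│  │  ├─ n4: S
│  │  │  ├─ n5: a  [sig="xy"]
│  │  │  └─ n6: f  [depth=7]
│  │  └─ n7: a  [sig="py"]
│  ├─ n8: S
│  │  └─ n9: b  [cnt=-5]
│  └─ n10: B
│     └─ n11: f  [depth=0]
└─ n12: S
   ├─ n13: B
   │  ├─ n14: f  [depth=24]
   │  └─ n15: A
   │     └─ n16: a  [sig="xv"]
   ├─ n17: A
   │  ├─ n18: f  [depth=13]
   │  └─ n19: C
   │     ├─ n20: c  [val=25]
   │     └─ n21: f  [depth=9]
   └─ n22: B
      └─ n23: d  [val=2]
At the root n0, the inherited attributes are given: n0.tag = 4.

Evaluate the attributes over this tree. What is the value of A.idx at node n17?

16

1. n0.tag = 4  [given at root]
2. n1.cnt = -7  [terminal]
3. n2.cnt = false  [S₀.tag == b.cnt]
4. n3.sig = 0  [0]
5. n4.tag = -1  [C.sig * -2 - 1]
6. n5.sig = "xy"  [terminal]
7. n6.depth = 7  [terminal]
8. n4.live = true  [f.depth > 6]
9. n7.sig = "py"  [terminal]
10. n3.pre = -4  [-4]
11. n8.tag = 6  [C.pre + 10]
12. n9.cnt = -5  [terminal]
13. n8.live = false  [S.tag > 6]
14. n10.live = 25  [C.pre + 29]
15. n10.mk = "mq"  ["mq"]
16. n10.hot = "px"  ["px"]
17. n11.depth = 0  [terminal]
18. n10.lim = true  [true]
19. n2.depth = 10  [10]
20. n12.tag = 0  [b.cnt * -2 - 14]
21. n13.live = 15  [S.tag + 15]
22. n13.mk = "wx"  ["wx"]
23. n13.hot = "nw"  ["nw"]
24. n14.depth = 24  [terminal]
25. n15.lim = -9  [f.depth - 33]
26. n15.cnt = 19  [f.depth - 5]
27. n16.sig = "xv"  [terminal]
28. n15.depth = false  [A.cnt > 19]
29. n15.idx = 20  [20]
30. n13.lim = true  [A.depth == false]
31. n17.lim = 29  [29]
32. n17.cnt = 18  [18]
33. n18.depth = 13  [terminal]
34. n19.sig = -7  [A.cnt - 25]
35. n20.val = 25  [terminal]
36. n21.depth = 9  [terminal]
37. n19.pre = -3  [C.sig + 4]
38. n17.depth = false  [A.cnt > 18]
39. n17.idx = 16  [C.pre * 3 + 25]
40. n22.live = 3  [A.idx * 2 - 29]
41. n22.mk = "rp"  ["rp"]
42. n22.hot = "mk"  ["mk"]
43. n23.val = 2  [terminal]
44. n22.lim = true  [true]
45. n12.live = false  [A.idx == S.tag]
46. n0.live = true  [not S₁.live]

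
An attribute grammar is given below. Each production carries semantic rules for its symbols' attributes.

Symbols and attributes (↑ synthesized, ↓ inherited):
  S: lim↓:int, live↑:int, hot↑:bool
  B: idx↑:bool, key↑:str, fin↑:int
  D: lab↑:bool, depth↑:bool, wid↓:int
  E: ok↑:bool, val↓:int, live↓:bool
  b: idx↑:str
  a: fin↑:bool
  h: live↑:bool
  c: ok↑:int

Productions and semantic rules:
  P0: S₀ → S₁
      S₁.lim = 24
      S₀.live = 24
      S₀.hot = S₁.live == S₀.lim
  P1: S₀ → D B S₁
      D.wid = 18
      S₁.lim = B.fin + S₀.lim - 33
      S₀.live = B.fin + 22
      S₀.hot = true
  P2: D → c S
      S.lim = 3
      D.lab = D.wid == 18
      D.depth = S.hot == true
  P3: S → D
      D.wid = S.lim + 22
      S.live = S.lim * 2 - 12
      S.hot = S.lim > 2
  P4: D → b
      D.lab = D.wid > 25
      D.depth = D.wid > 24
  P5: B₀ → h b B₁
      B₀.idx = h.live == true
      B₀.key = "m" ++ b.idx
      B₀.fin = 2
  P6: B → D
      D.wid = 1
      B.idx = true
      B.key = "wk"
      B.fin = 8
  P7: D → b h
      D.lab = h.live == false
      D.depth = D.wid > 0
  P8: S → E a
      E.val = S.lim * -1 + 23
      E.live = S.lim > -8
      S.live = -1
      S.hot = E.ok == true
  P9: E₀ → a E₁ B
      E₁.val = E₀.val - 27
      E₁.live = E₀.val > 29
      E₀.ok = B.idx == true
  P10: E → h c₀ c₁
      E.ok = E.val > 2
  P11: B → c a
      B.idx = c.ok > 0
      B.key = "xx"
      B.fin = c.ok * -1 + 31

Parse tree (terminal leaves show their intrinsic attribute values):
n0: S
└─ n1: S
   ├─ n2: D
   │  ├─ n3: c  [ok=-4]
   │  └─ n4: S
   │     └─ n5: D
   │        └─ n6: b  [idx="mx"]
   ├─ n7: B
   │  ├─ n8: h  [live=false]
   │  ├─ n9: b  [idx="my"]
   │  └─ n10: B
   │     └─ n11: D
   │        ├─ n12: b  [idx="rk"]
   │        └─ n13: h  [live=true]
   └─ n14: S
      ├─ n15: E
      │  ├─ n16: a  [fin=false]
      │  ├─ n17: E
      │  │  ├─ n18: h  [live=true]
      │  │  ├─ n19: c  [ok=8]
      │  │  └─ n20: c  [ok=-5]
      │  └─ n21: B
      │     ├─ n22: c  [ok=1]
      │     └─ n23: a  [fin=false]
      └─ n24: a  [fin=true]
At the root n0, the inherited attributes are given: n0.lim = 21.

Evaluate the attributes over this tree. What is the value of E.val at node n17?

3

1. n0.lim = 21  [given at root]
2. n1.lim = 24  [24]
3. n2.wid = 18  [18]
4. n3.ok = -4  [terminal]
5. n4.lim = 3  [3]
6. n5.wid = 25  [S.lim + 22]
7. n6.idx = "mx"  [terminal]
8. n5.lab = false  [D.wid > 25]
9. n5.depth = true  [D.wid > 24]
10. n4.live = -6  [S.lim * 2 - 12]
11. n4.hot = true  [S.lim > 2]
12. n2.lab = true  [D.wid == 18]
13. n2.depth = true  [S.hot == true]
14. n8.live = false  [terminal]
15. n9.idx = "my"  [terminal]
16. n11.wid = 1  [1]
17. n12.idx = "rk"  [terminal]
18. n13.live = true  [terminal]
19. n11.lab = false  [h.live == false]
20. n11.depth = true  [D.wid > 0]
21. n10.idx = true  [true]
22. n10.key = "wk"  ["wk"]
23. n10.fin = 8  [8]
24. n7.idx = false  [h.live == true]
25. n7.key = "mmy"  ["m" ++ b.idx]
26. n7.fin = 2  [2]
27. n14.lim = -7  [B.fin + S₀.lim - 33]
28. n15.val = 30  [S.lim * -1 + 23]
29. n15.live = true  [S.lim > -8]
30. n16.fin = false  [terminal]
31. n17.val = 3  [E₀.val - 27]
32. n17.live = true  [E₀.val > 29]
33. n18.live = true  [terminal]
34. n19.ok = 8  [terminal]
35. n20.ok = -5  [terminal]
36. n17.ok = true  [E.val > 2]
37. n22.ok = 1  [terminal]
38. n23.fin = false  [terminal]
39. n21.idx = true  [c.ok > 0]
40. n21.key = "xx"  ["xx"]
41. n21.fin = 30  [c.ok * -1 + 31]
42. n15.ok = true  [B.idx == true]
43. n24.fin = true  [terminal]
44. n14.live = -1  [-1]
45. n14.hot = true  [E.ok == true]
46. n1.live = 24  [B.fin + 22]
47. n1.hot = true  [true]
48. n0.live = 24  [24]
49. n0.hot = false  [S₁.live == S₀.lim]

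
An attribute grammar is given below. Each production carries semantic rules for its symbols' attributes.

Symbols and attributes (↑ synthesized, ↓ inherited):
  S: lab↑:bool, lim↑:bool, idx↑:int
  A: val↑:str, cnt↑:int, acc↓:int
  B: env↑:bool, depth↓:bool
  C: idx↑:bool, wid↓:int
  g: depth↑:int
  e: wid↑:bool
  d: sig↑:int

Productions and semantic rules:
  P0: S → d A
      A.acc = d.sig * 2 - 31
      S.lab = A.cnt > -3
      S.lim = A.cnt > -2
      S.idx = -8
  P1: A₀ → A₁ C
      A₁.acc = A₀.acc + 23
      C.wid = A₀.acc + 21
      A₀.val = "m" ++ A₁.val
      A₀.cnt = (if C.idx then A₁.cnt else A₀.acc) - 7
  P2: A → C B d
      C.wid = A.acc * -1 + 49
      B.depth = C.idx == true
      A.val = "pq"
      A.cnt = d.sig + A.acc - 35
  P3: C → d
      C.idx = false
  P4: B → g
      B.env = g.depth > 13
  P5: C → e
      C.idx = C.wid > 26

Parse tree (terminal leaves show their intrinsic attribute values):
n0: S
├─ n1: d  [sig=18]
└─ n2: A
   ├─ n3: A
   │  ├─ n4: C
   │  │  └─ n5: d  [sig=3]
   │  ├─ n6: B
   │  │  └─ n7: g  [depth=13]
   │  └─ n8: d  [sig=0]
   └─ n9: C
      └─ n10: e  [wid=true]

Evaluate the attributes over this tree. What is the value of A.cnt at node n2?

-2

1. n1.sig = 18  [terminal]
2. n2.acc = 5  [d.sig * 2 - 31]
3. n3.acc = 28  [A₀.acc + 23]
4. n4.wid = 21  [A.acc * -1 + 49]
5. n5.sig = 3  [terminal]
6. n4.idx = false  [false]
7. n6.depth = false  [C.idx == true]
8. n7.depth = 13  [terminal]
9. n6.env = false  [g.depth > 13]
10. n8.sig = 0  [terminal]
11. n3.val = "pq"  ["pq"]
12. n3.cnt = -7  [d.sig + A.acc - 35]
13. n9.wid = 26  [A₀.acc + 21]
14. n10.wid = true  [terminal]
15. n9.idx = false  [C.wid > 26]
16. n2.val = "mpq"  ["m" ++ A₁.val]
17. n2.cnt = -2  [(if C.idx then A₁.cnt else A₀.acc) - 7]
18. n0.lab = true  [A.cnt > -3]
19. n0.lim = false  [A.cnt > -2]
20. n0.idx = -8  [-8]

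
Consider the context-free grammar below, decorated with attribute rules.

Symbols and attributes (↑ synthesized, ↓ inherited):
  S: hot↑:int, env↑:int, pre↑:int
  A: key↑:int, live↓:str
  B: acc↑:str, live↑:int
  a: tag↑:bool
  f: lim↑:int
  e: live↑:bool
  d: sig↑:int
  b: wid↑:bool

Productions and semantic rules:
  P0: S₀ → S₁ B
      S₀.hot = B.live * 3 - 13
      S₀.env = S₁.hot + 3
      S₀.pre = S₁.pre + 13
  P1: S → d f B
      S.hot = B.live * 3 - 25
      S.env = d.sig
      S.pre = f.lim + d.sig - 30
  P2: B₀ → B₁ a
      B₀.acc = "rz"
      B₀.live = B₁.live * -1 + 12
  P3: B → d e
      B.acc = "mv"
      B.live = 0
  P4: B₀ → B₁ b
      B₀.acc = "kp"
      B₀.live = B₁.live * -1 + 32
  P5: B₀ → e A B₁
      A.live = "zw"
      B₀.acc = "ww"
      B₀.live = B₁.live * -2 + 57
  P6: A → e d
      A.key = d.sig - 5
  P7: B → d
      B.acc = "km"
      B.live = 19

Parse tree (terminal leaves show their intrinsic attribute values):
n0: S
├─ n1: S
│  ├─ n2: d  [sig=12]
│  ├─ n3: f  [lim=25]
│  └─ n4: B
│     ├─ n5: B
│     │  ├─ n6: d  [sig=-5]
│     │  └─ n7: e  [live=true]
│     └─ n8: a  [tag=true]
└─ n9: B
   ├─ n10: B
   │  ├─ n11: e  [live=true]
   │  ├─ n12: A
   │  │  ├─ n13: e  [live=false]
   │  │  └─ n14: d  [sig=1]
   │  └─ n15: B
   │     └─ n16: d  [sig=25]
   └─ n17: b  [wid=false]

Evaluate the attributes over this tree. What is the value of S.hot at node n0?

26

1. n2.sig = 12  [terminal]
2. n3.lim = 25  [terminal]
3. n6.sig = -5  [terminal]
4. n7.live = true  [terminal]
5. n5.acc = "mv"  ["mv"]
6. n5.live = 0  [0]
7. n8.tag = true  [terminal]
8. n4.acc = "rz"  ["rz"]
9. n4.live = 12  [B₁.live * -1 + 12]
10. n1.hot = 11  [B.live * 3 - 25]
11. n1.env = 12  [d.sig]
12. n1.pre = 7  [f.lim + d.sig - 30]
13. n11.live = true  [terminal]
14. n12.live = "zw"  ["zw"]
15. n13.live = false  [terminal]
16. n14.sig = 1  [terminal]
17. n12.key = -4  [d.sig - 5]
18. n16.sig = 25  [terminal]
19. n15.acc = "km"  ["km"]
20. n15.live = 19  [19]
21. n10.acc = "ww"  ["ww"]
22. n10.live = 19  [B₁.live * -2 + 57]
23. n17.wid = false  [terminal]
24. n9.acc = "kp"  ["kp"]
25. n9.live = 13  [B₁.live * -1 + 32]
26. n0.hot = 26  [B.live * 3 - 13]
27. n0.env = 14  [S₁.hot + 3]
28. n0.pre = 20  [S₁.pre + 13]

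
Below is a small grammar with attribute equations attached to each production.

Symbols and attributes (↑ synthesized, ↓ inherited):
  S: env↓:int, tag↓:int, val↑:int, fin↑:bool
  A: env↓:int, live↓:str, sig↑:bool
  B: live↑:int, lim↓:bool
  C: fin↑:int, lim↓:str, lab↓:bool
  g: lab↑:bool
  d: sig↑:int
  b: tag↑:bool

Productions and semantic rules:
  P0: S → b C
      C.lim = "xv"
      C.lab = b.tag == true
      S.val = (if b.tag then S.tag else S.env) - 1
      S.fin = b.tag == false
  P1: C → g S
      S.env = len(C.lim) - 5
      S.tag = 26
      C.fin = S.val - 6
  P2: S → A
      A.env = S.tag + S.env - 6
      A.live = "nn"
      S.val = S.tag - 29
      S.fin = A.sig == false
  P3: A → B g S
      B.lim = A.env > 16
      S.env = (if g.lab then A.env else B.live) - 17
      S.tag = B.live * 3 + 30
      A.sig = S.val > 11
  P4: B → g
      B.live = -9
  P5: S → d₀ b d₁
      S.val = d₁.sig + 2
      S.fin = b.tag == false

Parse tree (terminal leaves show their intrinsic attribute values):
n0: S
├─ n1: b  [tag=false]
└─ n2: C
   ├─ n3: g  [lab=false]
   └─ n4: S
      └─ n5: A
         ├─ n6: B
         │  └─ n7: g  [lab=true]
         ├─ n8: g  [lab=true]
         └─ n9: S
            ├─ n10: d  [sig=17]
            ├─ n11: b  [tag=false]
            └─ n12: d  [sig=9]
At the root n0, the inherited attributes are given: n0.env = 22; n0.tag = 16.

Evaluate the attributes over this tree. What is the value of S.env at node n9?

0

1. n0.env = 22  [given at root]
2. n0.tag = 16  [given at root]
3. n1.tag = false  [terminal]
4. n2.lim = "xv"  ["xv"]
5. n2.lab = false  [b.tag == true]
6. n3.lab = false  [terminal]
7. n4.env = -3  [len(C.lim) - 5]
8. n4.tag = 26  [26]
9. n5.env = 17  [S.tag + S.env - 6]
10. n5.live = "nn"  ["nn"]
11. n6.lim = true  [A.env > 16]
12. n7.lab = true  [terminal]
13. n6.live = -9  [-9]
14. n8.lab = true  [terminal]
15. n9.env = 0  [(if g.lab then A.env else B.live) - 17]
16. n9.tag = 3  [B.live * 3 + 30]
17. n10.sig = 17  [terminal]
18. n11.tag = false  [terminal]
19. n12.sig = 9  [terminal]
20. n9.val = 11  [d₁.sig + 2]
21. n9.fin = true  [b.tag == false]
22. n5.sig = false  [S.val > 11]
23. n4.val = -3  [S.tag - 29]
24. n4.fin = true  [A.sig == false]
25. n2.fin = -9  [S.val - 6]
26. n0.val = 21  [(if b.tag then S.tag else S.env) - 1]
27. n0.fin = true  [b.tag == false]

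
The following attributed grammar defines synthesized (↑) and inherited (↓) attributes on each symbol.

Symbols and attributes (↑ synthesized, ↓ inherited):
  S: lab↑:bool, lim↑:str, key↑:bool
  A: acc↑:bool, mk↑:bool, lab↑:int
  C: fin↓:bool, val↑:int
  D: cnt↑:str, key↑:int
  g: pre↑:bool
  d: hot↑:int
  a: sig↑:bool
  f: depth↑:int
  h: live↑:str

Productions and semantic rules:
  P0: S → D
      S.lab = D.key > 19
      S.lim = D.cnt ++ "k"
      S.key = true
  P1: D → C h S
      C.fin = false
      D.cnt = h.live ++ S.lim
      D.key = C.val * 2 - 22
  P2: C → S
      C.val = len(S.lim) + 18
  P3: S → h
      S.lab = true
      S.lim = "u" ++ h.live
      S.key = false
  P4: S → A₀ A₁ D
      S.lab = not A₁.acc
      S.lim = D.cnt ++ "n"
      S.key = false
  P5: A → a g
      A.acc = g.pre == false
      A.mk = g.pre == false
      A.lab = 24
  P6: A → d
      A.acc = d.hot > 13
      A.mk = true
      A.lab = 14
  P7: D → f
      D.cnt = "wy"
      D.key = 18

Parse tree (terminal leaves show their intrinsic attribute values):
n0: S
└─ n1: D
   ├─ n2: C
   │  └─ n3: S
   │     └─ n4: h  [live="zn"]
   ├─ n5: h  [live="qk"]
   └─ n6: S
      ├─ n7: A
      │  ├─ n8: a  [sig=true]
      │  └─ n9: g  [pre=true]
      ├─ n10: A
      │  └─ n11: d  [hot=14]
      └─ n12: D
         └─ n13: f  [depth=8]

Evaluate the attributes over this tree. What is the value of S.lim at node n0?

1. n2.fin = false  [false]
2. n4.live = "zn"  [terminal]
3. n3.lab = true  [true]
4. n3.lim = "uzn"  ["u" ++ h.live]
5. n3.key = false  [false]
6. n2.val = 21  [len(S.lim) + 18]
7. n5.live = "qk"  [terminal]
8. n8.sig = true  [terminal]
9. n9.pre = true  [terminal]
10. n7.acc = false  [g.pre == false]
11. n7.mk = false  [g.pre == false]
12. n7.lab = 24  [24]
13. n11.hot = 14  [terminal]
14. n10.acc = true  [d.hot > 13]
15. n10.mk = true  [true]
16. n10.lab = 14  [14]
17. n13.depth = 8  [terminal]
18. n12.cnt = "wy"  ["wy"]
19. n12.key = 18  [18]
20. n6.lab = false  [not A₁.acc]
21. n6.lim = "wyn"  [D.cnt ++ "n"]
22. n6.key = false  [false]
23. n1.cnt = "qkwyn"  [h.live ++ S.lim]
24. n1.key = 20  [C.val * 2 - 22]
25. n0.lab = true  [D.key > 19]
26. n0.lim = "qkwynk"  [D.cnt ++ "k"]
27. n0.key = true  [true]

"qkwynk"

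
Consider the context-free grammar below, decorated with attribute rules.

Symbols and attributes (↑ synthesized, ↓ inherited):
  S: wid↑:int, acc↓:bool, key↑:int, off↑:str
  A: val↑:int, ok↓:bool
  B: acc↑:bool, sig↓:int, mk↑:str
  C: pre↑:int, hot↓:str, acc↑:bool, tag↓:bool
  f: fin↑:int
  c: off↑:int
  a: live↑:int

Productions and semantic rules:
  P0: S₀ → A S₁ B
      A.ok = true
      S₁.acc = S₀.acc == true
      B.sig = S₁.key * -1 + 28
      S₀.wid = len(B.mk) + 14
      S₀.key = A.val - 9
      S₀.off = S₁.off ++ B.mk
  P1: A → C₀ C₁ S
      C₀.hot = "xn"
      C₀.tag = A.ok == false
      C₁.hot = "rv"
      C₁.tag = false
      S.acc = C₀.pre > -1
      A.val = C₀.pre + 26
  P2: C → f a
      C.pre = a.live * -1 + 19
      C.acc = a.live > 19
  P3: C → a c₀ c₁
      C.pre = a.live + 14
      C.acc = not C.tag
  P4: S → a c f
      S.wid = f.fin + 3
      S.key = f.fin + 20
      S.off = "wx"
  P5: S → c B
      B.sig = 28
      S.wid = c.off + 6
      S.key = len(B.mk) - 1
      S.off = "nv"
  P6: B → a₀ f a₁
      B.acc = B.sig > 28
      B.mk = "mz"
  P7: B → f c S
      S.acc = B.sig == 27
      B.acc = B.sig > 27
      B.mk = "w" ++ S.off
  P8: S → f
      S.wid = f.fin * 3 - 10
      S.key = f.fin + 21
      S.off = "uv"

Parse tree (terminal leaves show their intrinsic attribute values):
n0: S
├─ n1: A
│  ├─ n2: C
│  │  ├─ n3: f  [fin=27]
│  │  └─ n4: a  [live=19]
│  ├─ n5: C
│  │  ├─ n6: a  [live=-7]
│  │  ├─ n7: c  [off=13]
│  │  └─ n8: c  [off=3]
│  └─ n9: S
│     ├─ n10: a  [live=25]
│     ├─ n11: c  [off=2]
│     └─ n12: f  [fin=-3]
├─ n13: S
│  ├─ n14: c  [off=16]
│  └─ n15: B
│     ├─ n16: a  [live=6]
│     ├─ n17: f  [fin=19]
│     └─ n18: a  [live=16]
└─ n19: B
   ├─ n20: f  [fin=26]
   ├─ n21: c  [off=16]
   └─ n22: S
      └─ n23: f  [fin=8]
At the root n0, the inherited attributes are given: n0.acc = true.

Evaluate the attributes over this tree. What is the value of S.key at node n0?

1. n0.acc = true  [given at root]
2. n1.ok = true  [true]
3. n2.hot = "xn"  ["xn"]
4. n2.tag = false  [A.ok == false]
5. n3.fin = 27  [terminal]
6. n4.live = 19  [terminal]
7. n2.pre = 0  [a.live * -1 + 19]
8. n2.acc = false  [a.live > 19]
9. n5.hot = "rv"  ["rv"]
10. n5.tag = false  [false]
11. n6.live = -7  [terminal]
12. n7.off = 13  [terminal]
13. n8.off = 3  [terminal]
14. n5.pre = 7  [a.live + 14]
15. n5.acc = true  [not C.tag]
16. n9.acc = true  [C₀.pre > -1]
17. n10.live = 25  [terminal]
18. n11.off = 2  [terminal]
19. n12.fin = -3  [terminal]
20. n9.wid = 0  [f.fin + 3]
21. n9.key = 17  [f.fin + 20]
22. n9.off = "wx"  ["wx"]
23. n1.val = 26  [C₀.pre + 26]
24. n13.acc = true  [S₀.acc == true]
25. n14.off = 16  [terminal]
26. n15.sig = 28  [28]
27. n16.live = 6  [terminal]
28. n17.fin = 19  [terminal]
29. n18.live = 16  [terminal]
30. n15.acc = false  [B.sig > 28]
31. n15.mk = "mz"  ["mz"]
32. n13.wid = 22  [c.off + 6]
33. n13.key = 1  [len(B.mk) - 1]
34. n13.off = "nv"  ["nv"]
35. n19.sig = 27  [S₁.key * -1 + 28]
36. n20.fin = 26  [terminal]
37. n21.off = 16  [terminal]
38. n22.acc = true  [B.sig == 27]
39. n23.fin = 8  [terminal]
40. n22.wid = 14  [f.fin * 3 - 10]
41. n22.key = 29  [f.fin + 21]
42. n22.off = "uv"  ["uv"]
43. n19.acc = false  [B.sig > 27]
44. n19.mk = "wuv"  ["w" ++ S.off]
45. n0.wid = 17  [len(B.mk) + 14]
46. n0.key = 17  [A.val - 9]
47. n0.off = "nvwuv"  [S₁.off ++ B.mk]

17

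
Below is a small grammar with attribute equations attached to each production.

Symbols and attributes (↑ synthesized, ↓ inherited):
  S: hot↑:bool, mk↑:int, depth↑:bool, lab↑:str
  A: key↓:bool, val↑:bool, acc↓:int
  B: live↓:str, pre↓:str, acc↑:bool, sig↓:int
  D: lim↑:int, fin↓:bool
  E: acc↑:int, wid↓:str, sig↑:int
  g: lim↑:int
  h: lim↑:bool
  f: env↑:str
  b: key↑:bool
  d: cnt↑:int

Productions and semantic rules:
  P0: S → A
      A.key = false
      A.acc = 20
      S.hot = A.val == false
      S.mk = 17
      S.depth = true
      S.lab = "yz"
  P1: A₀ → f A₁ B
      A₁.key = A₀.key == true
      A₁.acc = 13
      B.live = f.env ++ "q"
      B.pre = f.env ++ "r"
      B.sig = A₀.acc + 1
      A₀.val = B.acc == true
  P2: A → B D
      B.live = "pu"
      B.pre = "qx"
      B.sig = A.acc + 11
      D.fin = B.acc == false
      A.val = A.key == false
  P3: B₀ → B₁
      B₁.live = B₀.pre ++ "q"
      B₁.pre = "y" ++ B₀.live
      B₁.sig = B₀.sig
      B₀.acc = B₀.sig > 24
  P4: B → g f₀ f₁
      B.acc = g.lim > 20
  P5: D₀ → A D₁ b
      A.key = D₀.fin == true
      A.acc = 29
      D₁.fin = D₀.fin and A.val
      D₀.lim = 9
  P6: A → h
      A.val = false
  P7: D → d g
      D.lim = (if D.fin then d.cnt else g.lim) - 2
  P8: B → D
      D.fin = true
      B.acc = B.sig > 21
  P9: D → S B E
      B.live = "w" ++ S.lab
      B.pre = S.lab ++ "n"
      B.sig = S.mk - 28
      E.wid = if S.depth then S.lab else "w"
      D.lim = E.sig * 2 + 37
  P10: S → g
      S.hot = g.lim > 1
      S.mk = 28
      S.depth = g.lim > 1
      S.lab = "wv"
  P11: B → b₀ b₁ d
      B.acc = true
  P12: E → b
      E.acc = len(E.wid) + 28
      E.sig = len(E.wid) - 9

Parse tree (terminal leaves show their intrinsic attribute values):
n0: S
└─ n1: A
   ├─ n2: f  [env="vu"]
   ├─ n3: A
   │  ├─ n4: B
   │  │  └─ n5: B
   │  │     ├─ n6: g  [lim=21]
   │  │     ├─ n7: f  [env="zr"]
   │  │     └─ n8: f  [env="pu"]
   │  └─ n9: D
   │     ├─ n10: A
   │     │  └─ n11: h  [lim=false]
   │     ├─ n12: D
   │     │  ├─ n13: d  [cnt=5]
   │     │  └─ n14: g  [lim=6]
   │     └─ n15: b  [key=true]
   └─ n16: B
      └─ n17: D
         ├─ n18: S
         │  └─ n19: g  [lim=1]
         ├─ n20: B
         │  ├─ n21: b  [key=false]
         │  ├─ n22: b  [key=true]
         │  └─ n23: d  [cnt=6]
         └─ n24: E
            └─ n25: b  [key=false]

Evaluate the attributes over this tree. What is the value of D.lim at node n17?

1. n1.key = false  [false]
2. n1.acc = 20  [20]
3. n2.env = "vu"  [terminal]
4. n3.key = false  [A₀.key == true]
5. n3.acc = 13  [13]
6. n4.live = "pu"  ["pu"]
7. n4.pre = "qx"  ["qx"]
8. n4.sig = 24  [A.acc + 11]
9. n5.live = "qxq"  [B₀.pre ++ "q"]
10. n5.pre = "ypu"  ["y" ++ B₀.live]
11. n5.sig = 24  [B₀.sig]
12. n6.lim = 21  [terminal]
13. n7.env = "zr"  [terminal]
14. n8.env = "pu"  [terminal]
15. n5.acc = true  [g.lim > 20]
16. n4.acc = false  [B₀.sig > 24]
17. n9.fin = true  [B.acc == false]
18. n10.key = true  [D₀.fin == true]
19. n10.acc = 29  [29]
20. n11.lim = false  [terminal]
21. n10.val = false  [false]
22. n12.fin = false  [D₀.fin and A.val]
23. n13.cnt = 5  [terminal]
24. n14.lim = 6  [terminal]
25. n12.lim = 4  [(if D.fin then d.cnt else g.lim) - 2]
26. n15.key = true  [terminal]
27. n9.lim = 9  [9]
28. n3.val = true  [A.key == false]
29. n16.live = "vuq"  [f.env ++ "q"]
30. n16.pre = "vur"  [f.env ++ "r"]
31. n16.sig = 21  [A₀.acc + 1]
32. n17.fin = true  [true]
33. n19.lim = 1  [terminal]
34. n18.hot = false  [g.lim > 1]
35. n18.mk = 28  [28]
36. n18.depth = false  [g.lim > 1]
37. n18.lab = "wv"  ["wv"]
38. n20.live = "wwv"  ["w" ++ S.lab]
39. n20.pre = "wvn"  [S.lab ++ "n"]
40. n20.sig = 0  [S.mk - 28]
41. n21.key = false  [terminal]
42. n22.key = true  [terminal]
43. n23.cnt = 6  [terminal]
44. n20.acc = true  [true]
45. n24.wid = "w"  [if S.depth then S.lab else "w"]
46. n25.key = false  [terminal]
47. n24.acc = 29  [len(E.wid) + 28]
48. n24.sig = -8  [len(E.wid) - 9]
49. n17.lim = 21  [E.sig * 2 + 37]
50. n16.acc = false  [B.sig > 21]
51. n1.val = false  [B.acc == true]
52. n0.hot = true  [A.val == false]
53. n0.mk = 17  [17]
54. n0.depth = true  [true]
55. n0.lab = "yz"  ["yz"]

21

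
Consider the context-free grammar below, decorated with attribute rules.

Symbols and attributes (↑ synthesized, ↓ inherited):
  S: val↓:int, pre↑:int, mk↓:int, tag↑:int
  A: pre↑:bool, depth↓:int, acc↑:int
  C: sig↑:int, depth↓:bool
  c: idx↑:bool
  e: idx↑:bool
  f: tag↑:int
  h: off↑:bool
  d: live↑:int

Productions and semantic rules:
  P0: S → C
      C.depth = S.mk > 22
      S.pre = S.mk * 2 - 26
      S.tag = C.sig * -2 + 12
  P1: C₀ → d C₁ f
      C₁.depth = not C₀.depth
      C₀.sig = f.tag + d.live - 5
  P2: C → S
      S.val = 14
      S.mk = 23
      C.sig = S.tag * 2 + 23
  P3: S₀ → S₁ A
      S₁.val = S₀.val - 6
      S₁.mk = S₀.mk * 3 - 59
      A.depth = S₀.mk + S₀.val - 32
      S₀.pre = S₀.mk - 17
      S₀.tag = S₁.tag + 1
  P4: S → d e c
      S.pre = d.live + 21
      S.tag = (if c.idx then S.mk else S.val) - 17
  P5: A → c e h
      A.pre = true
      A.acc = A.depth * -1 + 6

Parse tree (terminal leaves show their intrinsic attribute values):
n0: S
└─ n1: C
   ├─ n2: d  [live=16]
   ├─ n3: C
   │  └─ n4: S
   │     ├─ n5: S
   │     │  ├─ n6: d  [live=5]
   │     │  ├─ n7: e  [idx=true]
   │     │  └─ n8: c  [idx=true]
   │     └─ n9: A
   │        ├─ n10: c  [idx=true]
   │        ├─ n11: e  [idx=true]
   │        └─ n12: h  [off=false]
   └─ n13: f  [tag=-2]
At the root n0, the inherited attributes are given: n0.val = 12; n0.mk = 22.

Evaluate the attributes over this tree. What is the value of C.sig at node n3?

11

1. n0.val = 12  [given at root]
2. n0.mk = 22  [given at root]
3. n1.depth = false  [S.mk > 22]
4. n2.live = 16  [terminal]
5. n3.depth = true  [not C₀.depth]
6. n4.val = 14  [14]
7. n4.mk = 23  [23]
8. n5.val = 8  [S₀.val - 6]
9. n5.mk = 10  [S₀.mk * 3 - 59]
10. n6.live = 5  [terminal]
11. n7.idx = true  [terminal]
12. n8.idx = true  [terminal]
13. n5.pre = 26  [d.live + 21]
14. n5.tag = -7  [(if c.idx then S.mk else S.val) - 17]
15. n9.depth = 5  [S₀.mk + S₀.val - 32]
16. n10.idx = true  [terminal]
17. n11.idx = true  [terminal]
18. n12.off = false  [terminal]
19. n9.pre = true  [true]
20. n9.acc = 1  [A.depth * -1 + 6]
21. n4.pre = 6  [S₀.mk - 17]
22. n4.tag = -6  [S₁.tag + 1]
23. n3.sig = 11  [S.tag * 2 + 23]
24. n13.tag = -2  [terminal]
25. n1.sig = 9  [f.tag + d.live - 5]
26. n0.pre = 18  [S.mk * 2 - 26]
27. n0.tag = -6  [C.sig * -2 + 12]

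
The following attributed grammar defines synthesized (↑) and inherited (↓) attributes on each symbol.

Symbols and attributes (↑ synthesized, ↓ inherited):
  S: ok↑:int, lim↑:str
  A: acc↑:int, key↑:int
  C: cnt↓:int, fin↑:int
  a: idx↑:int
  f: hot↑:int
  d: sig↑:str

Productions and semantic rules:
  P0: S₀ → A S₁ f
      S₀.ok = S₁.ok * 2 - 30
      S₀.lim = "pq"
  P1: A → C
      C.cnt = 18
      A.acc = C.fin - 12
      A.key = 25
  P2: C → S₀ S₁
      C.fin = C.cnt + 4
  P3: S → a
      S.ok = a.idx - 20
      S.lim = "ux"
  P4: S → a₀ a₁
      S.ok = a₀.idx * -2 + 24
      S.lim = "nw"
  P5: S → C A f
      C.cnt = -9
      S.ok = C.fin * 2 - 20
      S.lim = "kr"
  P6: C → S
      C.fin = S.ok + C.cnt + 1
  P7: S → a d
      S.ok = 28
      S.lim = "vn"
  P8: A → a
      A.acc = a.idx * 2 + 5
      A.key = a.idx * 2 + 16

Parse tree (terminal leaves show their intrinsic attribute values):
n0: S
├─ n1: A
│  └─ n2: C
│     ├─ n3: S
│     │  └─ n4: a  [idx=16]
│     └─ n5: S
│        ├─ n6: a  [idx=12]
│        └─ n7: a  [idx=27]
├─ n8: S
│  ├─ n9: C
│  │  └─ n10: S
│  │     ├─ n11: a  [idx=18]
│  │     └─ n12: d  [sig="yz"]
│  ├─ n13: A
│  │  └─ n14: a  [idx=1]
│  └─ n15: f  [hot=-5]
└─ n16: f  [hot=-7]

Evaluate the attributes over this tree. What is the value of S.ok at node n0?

10

1. n2.cnt = 18  [18]
2. n4.idx = 16  [terminal]
3. n3.ok = -4  [a.idx - 20]
4. n3.lim = "ux"  ["ux"]
5. n6.idx = 12  [terminal]
6. n7.idx = 27  [terminal]
7. n5.ok = 0  [a₀.idx * -2 + 24]
8. n5.lim = "nw"  ["nw"]
9. n2.fin = 22  [C.cnt + 4]
10. n1.acc = 10  [C.fin - 12]
11. n1.key = 25  [25]
12. n9.cnt = -9  [-9]
13. n11.idx = 18  [terminal]
14. n12.sig = "yz"  [terminal]
15. n10.ok = 28  [28]
16. n10.lim = "vn"  ["vn"]
17. n9.fin = 20  [S.ok + C.cnt + 1]
18. n14.idx = 1  [terminal]
19. n13.acc = 7  [a.idx * 2 + 5]
20. n13.key = 18  [a.idx * 2 + 16]
21. n15.hot = -5  [terminal]
22. n8.ok = 20  [C.fin * 2 - 20]
23. n8.lim = "kr"  ["kr"]
24. n16.hot = -7  [terminal]
25. n0.ok = 10  [S₁.ok * 2 - 30]
26. n0.lim = "pq"  ["pq"]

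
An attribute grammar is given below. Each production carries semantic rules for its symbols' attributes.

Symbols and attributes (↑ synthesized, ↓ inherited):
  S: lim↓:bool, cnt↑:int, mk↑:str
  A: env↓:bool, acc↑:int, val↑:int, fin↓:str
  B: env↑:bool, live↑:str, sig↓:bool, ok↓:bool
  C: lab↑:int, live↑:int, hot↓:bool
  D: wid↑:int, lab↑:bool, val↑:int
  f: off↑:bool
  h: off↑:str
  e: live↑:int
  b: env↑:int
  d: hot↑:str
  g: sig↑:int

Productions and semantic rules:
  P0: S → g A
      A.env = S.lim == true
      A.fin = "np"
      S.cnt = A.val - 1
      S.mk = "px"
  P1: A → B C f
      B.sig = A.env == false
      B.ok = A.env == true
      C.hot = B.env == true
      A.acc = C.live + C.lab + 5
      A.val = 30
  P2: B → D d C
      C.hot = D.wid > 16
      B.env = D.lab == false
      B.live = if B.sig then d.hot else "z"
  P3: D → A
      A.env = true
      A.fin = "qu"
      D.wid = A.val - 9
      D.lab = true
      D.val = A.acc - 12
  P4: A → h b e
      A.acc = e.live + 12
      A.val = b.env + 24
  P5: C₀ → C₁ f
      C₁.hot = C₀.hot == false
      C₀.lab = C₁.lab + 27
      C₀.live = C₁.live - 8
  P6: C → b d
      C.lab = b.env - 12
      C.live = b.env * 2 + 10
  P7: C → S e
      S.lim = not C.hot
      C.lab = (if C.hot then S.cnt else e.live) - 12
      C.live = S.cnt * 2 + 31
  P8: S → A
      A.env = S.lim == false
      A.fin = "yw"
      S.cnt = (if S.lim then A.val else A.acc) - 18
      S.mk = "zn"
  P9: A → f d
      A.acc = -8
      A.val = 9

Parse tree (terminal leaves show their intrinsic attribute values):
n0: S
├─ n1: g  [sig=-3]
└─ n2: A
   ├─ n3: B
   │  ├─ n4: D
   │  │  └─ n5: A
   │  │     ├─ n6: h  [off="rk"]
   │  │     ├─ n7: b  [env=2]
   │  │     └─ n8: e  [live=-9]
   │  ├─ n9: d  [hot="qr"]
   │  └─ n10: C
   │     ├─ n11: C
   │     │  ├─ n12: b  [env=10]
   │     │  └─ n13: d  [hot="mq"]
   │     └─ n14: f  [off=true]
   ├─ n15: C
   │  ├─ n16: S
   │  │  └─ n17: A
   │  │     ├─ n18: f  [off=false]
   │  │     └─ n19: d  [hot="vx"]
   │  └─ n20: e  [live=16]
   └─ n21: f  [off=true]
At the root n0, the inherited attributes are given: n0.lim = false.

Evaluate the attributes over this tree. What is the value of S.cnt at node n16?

-9

1. n0.lim = false  [given at root]
2. n1.sig = -3  [terminal]
3. n2.env = false  [S.lim == true]
4. n2.fin = "np"  ["np"]
5. n3.sig = true  [A.env == false]
6. n3.ok = false  [A.env == true]
7. n5.env = true  [true]
8. n5.fin = "qu"  ["qu"]
9. n6.off = "rk"  [terminal]
10. n7.env = 2  [terminal]
11. n8.live = -9  [terminal]
12. n5.acc = 3  [e.live + 12]
13. n5.val = 26  [b.env + 24]
14. n4.wid = 17  [A.val - 9]
15. n4.lab = true  [true]
16. n4.val = -9  [A.acc - 12]
17. n9.hot = "qr"  [terminal]
18. n10.hot = true  [D.wid > 16]
19. n11.hot = false  [C₀.hot == false]
20. n12.env = 10  [terminal]
21. n13.hot = "mq"  [terminal]
22. n11.lab = -2  [b.env - 12]
23. n11.live = 30  [b.env * 2 + 10]
24. n14.off = true  [terminal]
25. n10.lab = 25  [C₁.lab + 27]
26. n10.live = 22  [C₁.live - 8]
27. n3.env = false  [D.lab == false]
28. n3.live = "qr"  [if B.sig then d.hot else "z"]
29. n15.hot = false  [B.env == true]
30. n16.lim = true  [not C.hot]
31. n17.env = false  [S.lim == false]
32. n17.fin = "yw"  ["yw"]
33. n18.off = false  [terminal]
34. n19.hot = "vx"  [terminal]
35. n17.acc = -8  [-8]
36. n17.val = 9  [9]
37. n16.cnt = -9  [(if S.lim then A.val else A.acc) - 18]
38. n16.mk = "zn"  ["zn"]
39. n20.live = 16  [terminal]
40. n15.lab = 4  [(if C.hot then S.cnt else e.live) - 12]
41. n15.live = 13  [S.cnt * 2 + 31]
42. n21.off = true  [terminal]
43. n2.acc = 22  [C.live + C.lab + 5]
44. n2.val = 30  [30]
45. n0.cnt = 29  [A.val - 1]
46. n0.mk = "px"  ["px"]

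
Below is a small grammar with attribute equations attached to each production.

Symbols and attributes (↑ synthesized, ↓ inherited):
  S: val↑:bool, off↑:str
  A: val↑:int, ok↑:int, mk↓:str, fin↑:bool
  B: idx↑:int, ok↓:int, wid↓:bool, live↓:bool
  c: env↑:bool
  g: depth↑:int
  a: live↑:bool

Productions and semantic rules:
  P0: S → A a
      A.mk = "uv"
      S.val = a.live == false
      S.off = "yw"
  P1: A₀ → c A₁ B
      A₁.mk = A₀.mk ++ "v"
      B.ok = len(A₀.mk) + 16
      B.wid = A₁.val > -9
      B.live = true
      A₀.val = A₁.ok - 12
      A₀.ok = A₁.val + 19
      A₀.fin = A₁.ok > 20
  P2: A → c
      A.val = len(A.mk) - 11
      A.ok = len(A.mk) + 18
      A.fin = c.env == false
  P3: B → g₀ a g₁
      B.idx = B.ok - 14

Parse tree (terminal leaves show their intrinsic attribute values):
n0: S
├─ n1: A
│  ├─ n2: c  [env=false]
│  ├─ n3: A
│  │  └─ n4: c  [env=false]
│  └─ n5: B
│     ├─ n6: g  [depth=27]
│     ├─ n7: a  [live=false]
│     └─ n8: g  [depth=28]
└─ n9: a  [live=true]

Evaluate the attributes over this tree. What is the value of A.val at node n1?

9

1. n1.mk = "uv"  ["uv"]
2. n2.env = false  [terminal]
3. n3.mk = "uvv"  [A₀.mk ++ "v"]
4. n4.env = false  [terminal]
5. n3.val = -8  [len(A.mk) - 11]
6. n3.ok = 21  [len(A.mk) + 18]
7. n3.fin = true  [c.env == false]
8. n5.ok = 18  [len(A₀.mk) + 16]
9. n5.wid = true  [A₁.val > -9]
10. n5.live = true  [true]
11. n6.depth = 27  [terminal]
12. n7.live = false  [terminal]
13. n8.depth = 28  [terminal]
14. n5.idx = 4  [B.ok - 14]
15. n1.val = 9  [A₁.ok - 12]
16. n1.ok = 11  [A₁.val + 19]
17. n1.fin = true  [A₁.ok > 20]
18. n9.live = true  [terminal]
19. n0.val = false  [a.live == false]
20. n0.off = "yw"  ["yw"]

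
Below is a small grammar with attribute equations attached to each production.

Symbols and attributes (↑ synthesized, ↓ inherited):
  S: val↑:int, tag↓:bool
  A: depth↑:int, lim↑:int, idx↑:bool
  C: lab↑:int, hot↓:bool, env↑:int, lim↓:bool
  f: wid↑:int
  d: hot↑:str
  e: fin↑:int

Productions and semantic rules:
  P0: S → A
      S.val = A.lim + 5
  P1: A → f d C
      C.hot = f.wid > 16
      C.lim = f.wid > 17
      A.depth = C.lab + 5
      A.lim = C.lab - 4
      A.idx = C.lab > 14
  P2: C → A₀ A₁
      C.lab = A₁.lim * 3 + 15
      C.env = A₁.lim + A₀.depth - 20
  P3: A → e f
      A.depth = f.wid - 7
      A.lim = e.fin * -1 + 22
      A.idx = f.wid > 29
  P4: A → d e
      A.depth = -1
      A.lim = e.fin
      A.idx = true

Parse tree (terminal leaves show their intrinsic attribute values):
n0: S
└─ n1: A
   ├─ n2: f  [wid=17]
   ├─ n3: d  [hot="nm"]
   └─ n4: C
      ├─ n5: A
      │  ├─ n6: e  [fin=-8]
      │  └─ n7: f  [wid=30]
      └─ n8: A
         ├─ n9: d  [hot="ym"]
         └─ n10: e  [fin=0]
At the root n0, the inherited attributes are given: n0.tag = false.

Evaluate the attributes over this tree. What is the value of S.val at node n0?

16

1. n0.tag = false  [given at root]
2. n2.wid = 17  [terminal]
3. n3.hot = "nm"  [terminal]
4. n4.hot = true  [f.wid > 16]
5. n4.lim = false  [f.wid > 17]
6. n6.fin = -8  [terminal]
7. n7.wid = 30  [terminal]
8. n5.depth = 23  [f.wid - 7]
9. n5.lim = 30  [e.fin * -1 + 22]
10. n5.idx = true  [f.wid > 29]
11. n9.hot = "ym"  [terminal]
12. n10.fin = 0  [terminal]
13. n8.depth = -1  [-1]
14. n8.lim = 0  [e.fin]
15. n8.idx = true  [true]
16. n4.lab = 15  [A₁.lim * 3 + 15]
17. n4.env = 3  [A₁.lim + A₀.depth - 20]
18. n1.depth = 20  [C.lab + 5]
19. n1.lim = 11  [C.lab - 4]
20. n1.idx = true  [C.lab > 14]
21. n0.val = 16  [A.lim + 5]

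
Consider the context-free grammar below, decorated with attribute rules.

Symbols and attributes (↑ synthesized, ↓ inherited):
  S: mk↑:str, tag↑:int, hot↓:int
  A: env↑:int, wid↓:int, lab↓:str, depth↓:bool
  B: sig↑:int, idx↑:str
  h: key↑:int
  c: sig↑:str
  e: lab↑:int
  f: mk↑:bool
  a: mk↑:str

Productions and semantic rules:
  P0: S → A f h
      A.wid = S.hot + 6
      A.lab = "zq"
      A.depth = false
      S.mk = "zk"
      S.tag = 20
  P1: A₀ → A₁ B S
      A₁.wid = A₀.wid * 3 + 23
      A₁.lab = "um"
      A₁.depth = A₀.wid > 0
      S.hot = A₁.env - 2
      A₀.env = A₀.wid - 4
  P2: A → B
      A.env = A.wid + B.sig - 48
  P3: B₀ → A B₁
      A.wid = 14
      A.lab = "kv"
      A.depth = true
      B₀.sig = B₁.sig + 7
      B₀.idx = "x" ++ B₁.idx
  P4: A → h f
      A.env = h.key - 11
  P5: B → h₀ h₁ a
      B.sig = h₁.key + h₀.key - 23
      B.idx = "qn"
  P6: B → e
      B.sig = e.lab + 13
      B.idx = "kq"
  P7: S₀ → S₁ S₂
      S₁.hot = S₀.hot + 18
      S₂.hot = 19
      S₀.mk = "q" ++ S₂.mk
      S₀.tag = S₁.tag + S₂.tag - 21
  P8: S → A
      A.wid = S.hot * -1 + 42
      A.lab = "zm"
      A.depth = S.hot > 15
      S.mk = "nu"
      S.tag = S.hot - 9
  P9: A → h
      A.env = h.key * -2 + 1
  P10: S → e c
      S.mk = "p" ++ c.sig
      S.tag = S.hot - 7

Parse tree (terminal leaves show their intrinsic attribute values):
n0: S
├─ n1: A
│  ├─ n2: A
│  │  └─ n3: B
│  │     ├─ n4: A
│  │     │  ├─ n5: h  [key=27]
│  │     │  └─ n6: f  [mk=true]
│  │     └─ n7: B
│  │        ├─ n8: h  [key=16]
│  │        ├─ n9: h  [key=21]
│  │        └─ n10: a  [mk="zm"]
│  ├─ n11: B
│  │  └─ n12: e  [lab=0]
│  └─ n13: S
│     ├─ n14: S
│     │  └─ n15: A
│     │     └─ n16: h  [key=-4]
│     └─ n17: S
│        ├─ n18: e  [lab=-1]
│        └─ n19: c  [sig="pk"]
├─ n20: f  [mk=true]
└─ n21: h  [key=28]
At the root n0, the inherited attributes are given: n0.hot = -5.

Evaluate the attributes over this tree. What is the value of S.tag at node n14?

6

1. n0.hot = -5  [given at root]
2. n1.wid = 1  [S.hot + 6]
3. n1.lab = "zq"  ["zq"]
4. n1.depth = false  [false]
5. n2.wid = 26  [A₀.wid * 3 + 23]
6. n2.lab = "um"  ["um"]
7. n2.depth = true  [A₀.wid > 0]
8. n4.wid = 14  [14]
9. n4.lab = "kv"  ["kv"]
10. n4.depth = true  [true]
11. n5.key = 27  [terminal]
12. n6.mk = true  [terminal]
13. n4.env = 16  [h.key - 11]
14. n8.key = 16  [terminal]
15. n9.key = 21  [terminal]
16. n10.mk = "zm"  [terminal]
17. n7.sig = 14  [h₁.key + h₀.key - 23]
18. n7.idx = "qn"  ["qn"]
19. n3.sig = 21  [B₁.sig + 7]
20. n3.idx = "xqn"  ["x" ++ B₁.idx]
21. n2.env = -1  [A.wid + B.sig - 48]
22. n12.lab = 0  [terminal]
23. n11.sig = 13  [e.lab + 13]
24. n11.idx = "kq"  ["kq"]
25. n13.hot = -3  [A₁.env - 2]
26. n14.hot = 15  [S₀.hot + 18]
27. n15.wid = 27  [S.hot * -1 + 42]
28. n15.lab = "zm"  ["zm"]
29. n15.depth = false  [S.hot > 15]
30. n16.key = -4  [terminal]
31. n15.env = 9  [h.key * -2 + 1]
32. n14.mk = "nu"  ["nu"]
33. n14.tag = 6  [S.hot - 9]
34. n17.hot = 19  [19]
35. n18.lab = -1  [terminal]
36. n19.sig = "pk"  [terminal]
37. n17.mk = "ppk"  ["p" ++ c.sig]
38. n17.tag = 12  [S.hot - 7]
39. n13.mk = "qppk"  ["q" ++ S₂.mk]
40. n13.tag = -3  [S₁.tag + S₂.tag - 21]
41. n1.env = -3  [A₀.wid - 4]
42. n20.mk = true  [terminal]
43. n21.key = 28  [terminal]
44. n0.mk = "zk"  ["zk"]
45. n0.tag = 20  [20]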